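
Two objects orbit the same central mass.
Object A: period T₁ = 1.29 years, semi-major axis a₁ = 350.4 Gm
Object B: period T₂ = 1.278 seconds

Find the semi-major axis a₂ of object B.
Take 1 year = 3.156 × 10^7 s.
T₁ = 1.29 years = 4.07124 × 10^7 s
T₂ = 1.278 seconds
a₁ = 350.4 Gm = 3.504 × 10^11 m
Kepler's third law: (T₂/T₁)² = (a₂/a₁)³  ⇒  a₂ = a₁ (T₂/T₁)^(2/3)
T₂/T₁ = 3.13909 × 10^-8
(T₂/T₁)^(2/3) = 9.95106 × 10^-6
a₂ = 3.504 × 10^11 m × 9.95106 × 10^-6 = 3.48685 × 10^6 m ≈ 3.487 Mm

Final answer: a₂ = 3.487 Mm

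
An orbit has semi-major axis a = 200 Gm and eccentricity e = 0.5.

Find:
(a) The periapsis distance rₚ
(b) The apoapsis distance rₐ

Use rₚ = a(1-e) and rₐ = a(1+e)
a = 200 Gm = 2 × 10^11 m
e = 0.5:  1 − e = 0.5,  1 + e = 1.5
(a) rₚ = a(1 − e) = 2 × 10^11 m × 0.5 = 1 × 10^11 m ≈ 100 Gm
(b) rₐ = a(1 + e) = 2 × 10^11 m × 1.5 = 3 × 10^11 m ≈ 300 Gm

Final answer:
(a) rₚ = 100 Gm
(b) rₐ = 300 Gm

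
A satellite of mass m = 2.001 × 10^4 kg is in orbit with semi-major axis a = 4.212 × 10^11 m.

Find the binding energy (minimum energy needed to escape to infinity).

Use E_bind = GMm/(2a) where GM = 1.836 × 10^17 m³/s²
a = 4.212 × 10^11 m
GM = 1.836 × 10^17 m³/s²
m = 2.001 × 10^4 kg
GMm = 1.836 × 10^17 × 20010 = 3.67384 × 10^21 m³·kg/s²
2a = 8.424 × 10^11 m
E_bind = GMm/(2a) = 4.36115 × 10^9 J ≈ 4.361 GJ

Final answer: 4.361 GJ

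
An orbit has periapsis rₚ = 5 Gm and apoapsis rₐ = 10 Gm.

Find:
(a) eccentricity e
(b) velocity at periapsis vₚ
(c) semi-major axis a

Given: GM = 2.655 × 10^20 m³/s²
rₚ = 5 Gm = 5 × 10^9 m
rₐ = 10 Gm = 1 × 10^10 m
GM = 2.655 × 10^20 m³/s²
a = (rₚ + rₐ)/2 = 7.5 × 10^9 m
e = (rₐ − rₚ)/(rₐ + rₚ) = (5 × 10^9) / (1.5 × 10^10) = 0.333333
(a) e = 0.333333 ≈ 0.3333
(b) vₚ² = GM (2/rₚ − 1/a) = 2.655 × 10^20 × (4 × 10^-10 − 1.33333 × 10^-10) = 7.08 × 10^10 m²/s²;  vₚ = 266083 m/s ≈ 266.1 km/s
(c) a = 7.5 × 10^9 m ≈ 7.5 Gm

Final answer:
(a) eccentricity e = 0.3333
(b) velocity at periapsis vₚ = 266.1 km/s
(c) semi-major axis a = 7.5 Gm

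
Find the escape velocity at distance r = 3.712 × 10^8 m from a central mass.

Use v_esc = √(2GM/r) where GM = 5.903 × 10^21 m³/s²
r = 3.712 × 10^8 m
GM = 5.903 × 10^21 m³/s²
2GM/r = 2 × (5.903 × 10^21) / (3.712 × 10^8) = 3.1805 × 10^13 m²/s²
v_esc = √(2GM/r) = 5.63959 × 10^6 m/s ≈ 5640 km/s

Final answer: 5640 km/s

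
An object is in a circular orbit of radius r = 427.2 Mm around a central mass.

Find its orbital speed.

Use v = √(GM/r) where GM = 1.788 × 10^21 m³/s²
r = 427.2 Mm = 4.272 × 10^8 m
GM = 1.788 × 10^21 m³/s²
GM/r = (1.788 × 10^21) / (4.272 × 10^8) = 4.18539 × 10^12 m²/s²
v = √(GM/r) = 2.04582 × 10^6 m/s ≈ 2046 km/s

Final answer: 2046 km/s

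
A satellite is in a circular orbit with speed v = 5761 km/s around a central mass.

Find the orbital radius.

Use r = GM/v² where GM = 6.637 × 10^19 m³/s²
v = 5761 km/s = 5.761 × 10^6 m/s
GM = 6.637 × 10^19 m³/s²
v² = 3.31891 × 10^13 m²/s²
r = GM/v² = (6.637 × 10^19) / (3.31891 × 10^13) = 1.99975 × 10^6 m ≈ 2 Mm

Final answer: 2 Mm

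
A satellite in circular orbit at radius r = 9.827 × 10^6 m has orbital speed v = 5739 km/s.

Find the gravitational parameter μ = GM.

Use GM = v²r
r = 9.827 × 10^6 m
v = 5739 km/s = 5.739 × 10^6 m/s
v² = 3.29361 × 10^13 m²/s²
GM = v²r = 3.29361 × 10^13 × 9.827 × 10^6 = 3.23663 × 10^20 m³/s²
GM ≈ 3.237 × 10^20 m³/s²

Final answer: GM = 3.237 × 10^20 m³/s²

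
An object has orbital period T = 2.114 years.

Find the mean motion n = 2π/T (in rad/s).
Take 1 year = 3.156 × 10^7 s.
T = 2.114 years = 6.67178 × 10^7 s
n = 2π / (6.67178 × 10^7 s) = 9.41755 × 10^-8 rad/s ≈ 9.418 × 10^-8 rad/s

Final answer: n = 9.418 × 10^-8 rad/s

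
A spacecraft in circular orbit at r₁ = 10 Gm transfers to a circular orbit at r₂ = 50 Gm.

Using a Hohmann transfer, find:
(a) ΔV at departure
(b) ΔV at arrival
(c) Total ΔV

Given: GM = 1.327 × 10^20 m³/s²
r₁ = 10 Gm = 1 × 10^10 m
r₂ = 50 Gm = 5 × 10^10 m
GM = 1.327 × 10^20 m³/s²
Transfer ellipse: a_t = (r₁ + r₂)/2 = 3 × 10^10 m
Circular speed at r₁: v₁ = √(GM/r₁) = 115195 m/s
Transfer speed at r₁ (periapsis): v₁ₜ = √(GM(2/r₁ − 1/a_t)) = 148717 m/s
(a) ΔV₁ = v₁ₜ − v₁ = 33521.2 m/s ≈ 33.52 km/s
Circular speed at r₂: v₂ = √(GM/r₂) = 51517 m/s
Transfer speed at r₂ (apoapsis): v₂ₜ = √(GM(2/r₂ − 1/a_t)) = 29743.3 m/s
(b) ΔV₂ = v₂ − v₂ₜ = 21773.6 m/s ≈ 21.77 km/s
(c) ΔV_total = ΔV₁ + ΔV₂ = 55294.9 m/s ≈ 55.29 km/s

Final answer:
(a) ΔV₁ = 33.52 km/s
(b) ΔV₂ = 21.77 km/s
(c) ΔV_total = 55.29 km/s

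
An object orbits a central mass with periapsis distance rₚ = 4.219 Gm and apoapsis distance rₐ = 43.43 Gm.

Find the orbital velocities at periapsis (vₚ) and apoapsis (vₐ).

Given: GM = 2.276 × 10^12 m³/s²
rₚ = 4.219 Gm = 4.219 × 10^9 m
rₐ = 43.43 Gm = 4.343 × 10^10 m
GM = 2.276 × 10^12 m³/s²
a = (rₚ + rₐ)/2 = 2.38245 × 10^10 m
Vis-viva: v² = GM (2/r − 1/a)
vₚ² = 2.276 × 10^12 × (4.74046 × 10^-10 − 4.19736 × 10^-11) = 983.397 m²/s²
vₚ = 31.3592 m/s ≈ 31.36 m/s
vₐ² = 2.276 × 10^12 × (4.60511 × 10^-11 − 4.19736 × 10^-11) = 9.28043 m²/s²
vₐ = 3.04638 m/s ≈ 3.046 m/s

Final answer: vₚ = 31.36 m/s, vₐ = 3.046 m/s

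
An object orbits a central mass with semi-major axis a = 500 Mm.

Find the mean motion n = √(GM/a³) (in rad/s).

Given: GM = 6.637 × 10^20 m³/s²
a = 500 Mm = 5 × 10^8 m
GM = 6.637 × 10^20 m³/s²
a³ = 1.25 × 10^26 m³
GM/a³ = (6.637 × 10^20) / (1.25 × 10^26) = 5.3096 × 10^-6 s⁻²
n = √(GM/a³) = 0.00230426 rad/s ≈ 0.002304 rad/s

Final answer: n = 0.002304 rad/s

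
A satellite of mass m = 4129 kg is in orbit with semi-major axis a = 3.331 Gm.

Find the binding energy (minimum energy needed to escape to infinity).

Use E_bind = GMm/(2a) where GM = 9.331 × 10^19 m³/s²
a = 3.331 Gm = 3.331 × 10^9 m
GM = 9.331 × 10^19 m³/s²
m = 4129 kg
GMm = 9.331 × 10^19 × 4129 = 3.85277 × 10^23 m³·kg/s²
2a = 6.662 × 10^9 m
E_bind = GMm/(2a) = 5.7832 × 10^13 J ≈ 57.83 TJ

Final answer: 57.83 TJ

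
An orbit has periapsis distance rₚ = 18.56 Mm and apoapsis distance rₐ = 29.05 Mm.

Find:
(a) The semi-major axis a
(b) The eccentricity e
rₚ = 18.56 Mm = 1.856 × 10^7 m
rₐ = 29.05 Mm = 2.905 × 10^7 m
(a) a = (rₚ + rₐ)/2 = 2.3805 × 10^7 m ≈ 23.8 Mm
(b) e = (rₐ − rₚ)/(rₐ + rₚ) = (1.049 × 10^7) / (4.761 × 10^7) = 0.220332

Final answer:
(a) a = 23.8 Mm
(b) e = 0.2203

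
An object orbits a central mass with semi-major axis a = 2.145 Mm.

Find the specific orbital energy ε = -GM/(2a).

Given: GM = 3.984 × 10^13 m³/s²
a = 2.145 Mm = 2.145 × 10^6 m
GM = 3.984 × 10^13 m³/s²
2a = 4.29 × 10^6 m
ε = −GM/(2a) = -9.28671 × 10^6 J/kg ≈ -9.287 MJ/kg

Final answer: -9.287 MJ/kg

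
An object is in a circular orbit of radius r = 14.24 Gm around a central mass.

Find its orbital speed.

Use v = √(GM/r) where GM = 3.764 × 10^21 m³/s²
r = 14.24 Gm = 1.424 × 10^10 m
GM = 3.764 × 10^21 m³/s²
GM/r = (3.764 × 10^21) / (1.424 × 10^10) = 2.64326 × 10^11 m²/s²
v = √(GM/r) = 514126 m/s ≈ 514.1 km/s

Final answer: 514.1 km/s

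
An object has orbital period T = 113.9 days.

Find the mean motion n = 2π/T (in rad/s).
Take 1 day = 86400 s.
T = 113.9 days = 9.84096 × 10^6 s
n = 2π / (9.84096 × 10^6 s) = 6.38473 × 10^-7 rad/s ≈ 6.385 × 10^-7 rad/s

Final answer: n = 6.385 × 10^-7 rad/s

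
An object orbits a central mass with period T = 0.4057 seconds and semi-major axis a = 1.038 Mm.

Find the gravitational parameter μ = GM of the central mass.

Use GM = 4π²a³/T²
T = 0.4057 seconds
a = 1.038 Mm = 1.038 × 10^6 m
a³ = 1.11839 × 10^18 m³
T² = 0.164592 s²
GM = 4π² × (1.11839 × 10^18) / 0.164592 = 2.68251 × 10^20 m³/s²
GM ≈ 2.683 × 10^20 m³/s²

Final answer: GM = 2.683 × 10^20 m³/s²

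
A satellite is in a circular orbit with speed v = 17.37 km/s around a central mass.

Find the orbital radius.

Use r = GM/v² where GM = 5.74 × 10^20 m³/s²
v = 17.37 km/s = 17370 m/s
GM = 5.74 × 10^20 m³/s²
v² = 3.01717 × 10^8 m²/s²
r = GM/v² = (5.74 × 10^20) / (3.01717 × 10^8) = 1.90245 × 10^12 m ≈ 1.902 Tm

Final answer: 1.902 Tm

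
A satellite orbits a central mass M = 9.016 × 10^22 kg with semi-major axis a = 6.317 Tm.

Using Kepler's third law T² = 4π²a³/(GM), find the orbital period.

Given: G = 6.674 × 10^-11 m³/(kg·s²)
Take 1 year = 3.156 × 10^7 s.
M = 9.016 × 10^22 kg
GM = G × M = 6.674 × 10^-11 × 9.016 × 10^22 = 6.01728 × 10^12 m³/s²
a = 6.317 Tm = 6.317 × 10^12 m
a³ = 2.52077 × 10^38 m³
T = 2π √(a³/GM) = 2π √((2.52077 × 10^38) / (6.01728 × 10^12)) = 2π × 6.47241 × 10^12 s
T = 4.06674 × 10^13 s ≈ 1.289 × 10^6 years

Final answer: 1.289 × 10^6 years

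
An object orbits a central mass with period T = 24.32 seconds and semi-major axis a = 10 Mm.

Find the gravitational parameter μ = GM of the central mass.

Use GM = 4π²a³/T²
T = 24.32 seconds
a = 10 Mm = 1 × 10^7 m
a³ = 1 × 10^21 m³
T² = 591.462 s²
GM = 4π² × (1 × 10^21) / 591.462 = 6.67471 × 10^19 m³/s²
GM ≈ 6.675 × 10^19 m³/s²

Final answer: GM = 6.675 × 10^19 m³/s²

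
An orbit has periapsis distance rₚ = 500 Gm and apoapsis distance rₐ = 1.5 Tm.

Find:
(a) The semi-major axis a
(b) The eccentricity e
rₚ = 500 Gm = 5 × 10^11 m
rₐ = 1.5 Tm = 1.5 × 10^12 m
(a) a = (rₚ + rₐ)/2 = 1 × 10^12 m ≈ 1 Tm
(b) e = (rₐ − rₚ)/(rₐ + rₚ) = (1 × 10^12) / (2 × 10^12) = 0.5

Final answer:
(a) a = 1 Tm
(b) e = 0.5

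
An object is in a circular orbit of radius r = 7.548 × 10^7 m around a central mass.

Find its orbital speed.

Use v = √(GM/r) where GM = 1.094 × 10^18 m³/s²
r = 7.548 × 10^7 m
GM = 1.094 × 10^18 m³/s²
GM/r = (1.094 × 10^18) / (7.548 × 10^7) = 1.44939 × 10^10 m²/s²
v = √(GM/r) = 120391 m/s ≈ 120.4 km/s

Final answer: 120.4 km/s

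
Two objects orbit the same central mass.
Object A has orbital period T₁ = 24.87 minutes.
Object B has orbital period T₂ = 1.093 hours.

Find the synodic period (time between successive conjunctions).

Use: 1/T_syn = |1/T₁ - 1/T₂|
T₁ = 24.87 minutes = 1492.2 s
T₂ = 1.093 hours = 3934.8 s
1/T₁ = 0.000670151 s⁻¹
1/T₂ = 0.000254143 s⁻¹
|1/T₁ − 1/T₂| = 0.000416009 s⁻¹
T_syn = 1 / |1/T₁ − 1/T₂| = 2403.79 s ≈ 40.06 minutes

Final answer: T_syn = 40.06 minutes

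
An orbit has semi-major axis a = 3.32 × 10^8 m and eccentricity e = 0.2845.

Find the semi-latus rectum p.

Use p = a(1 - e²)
a = 3.32 × 10^8 m
e = 0.2845,  e² = 0.0809402,  1 − e² = 0.91906
p = a(1 − e²) = 3.32 × 10^8 m × 0.91906 = 3.05128 × 10^8 m ≈ 3.051 × 10^8 m

Final answer: p = 3.051 × 10^8 m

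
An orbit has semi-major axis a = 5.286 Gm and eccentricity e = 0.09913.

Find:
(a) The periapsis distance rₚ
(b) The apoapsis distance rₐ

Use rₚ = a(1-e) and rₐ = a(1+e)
a = 5.286 Gm = 5.286 × 10^9 m
e = 0.09913:  1 − e = 0.90087,  1 + e = 1.09913
(a) rₚ = a(1 − e) = 5.286 × 10^9 m × 0.90087 = 4.762 × 10^9 m ≈ 4.762 Gm
(b) rₐ = a(1 + e) = 5.286 × 10^9 m × 1.09913 = 5.81 × 10^9 m ≈ 5.81 Gm

Final answer:
(a) rₚ = 4.762 Gm
(b) rₐ = 5.81 Gm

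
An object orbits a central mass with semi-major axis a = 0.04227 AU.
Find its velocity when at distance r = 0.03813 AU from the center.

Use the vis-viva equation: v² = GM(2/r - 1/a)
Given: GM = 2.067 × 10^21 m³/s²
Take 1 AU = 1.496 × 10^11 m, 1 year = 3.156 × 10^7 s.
a = 0.04227 AU = 6.32359 × 10^9 m
r = 0.03813 AU = 5.70425 × 10^9 m
GM = 2.067 × 10^21 m³/s²
2/r − 1/a = 3.50616 × 10^-10 − 1.58138 × 10^-10 = 1.92478 × 10^-10 m⁻¹
v² = GM (2/r − 1/a) = 3.97852 × 10^11 m²/s²
v = 630755 m/s ≈ 133.1 AU/year

Final answer: 133.1 AU/year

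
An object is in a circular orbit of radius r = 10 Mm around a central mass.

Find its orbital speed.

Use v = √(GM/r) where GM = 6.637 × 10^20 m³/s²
r = 10 Mm = 1 × 10^7 m
GM = 6.637 × 10^20 m³/s²
GM/r = (6.637 × 10^20) / (1 × 10^7) = 6.637 × 10^13 m²/s²
v = √(GM/r) = 8.14678 × 10^6 m/s ≈ 8147 km/s

Final answer: 8147 km/s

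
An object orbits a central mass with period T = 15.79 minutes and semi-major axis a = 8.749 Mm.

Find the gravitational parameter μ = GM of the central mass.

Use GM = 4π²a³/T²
T = 15.79 minutes = 947.4 s
a = 8.749 Mm = 8.749 × 10^6 m
a³ = 6.69692 × 10^20 m³
T² = 897567 s²
GM = 4π² × (6.69692 × 10^20) / 897567 = 2.94556 × 10^16 m³/s²
GM ≈ 2.946 × 10^16 m³/s²

Final answer: GM = 2.946 × 10^16 m³/s²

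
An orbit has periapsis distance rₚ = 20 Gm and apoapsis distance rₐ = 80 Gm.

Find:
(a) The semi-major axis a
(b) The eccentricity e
rₚ = 20 Gm = 2 × 10^10 m
rₐ = 80 Gm = 8 × 10^10 m
(a) a = (rₚ + rₐ)/2 = 5 × 10^10 m ≈ 50 Gm
(b) e = (rₐ − rₚ)/(rₐ + rₚ) = (6 × 10^10) / (1 × 10^11) = 0.6

Final answer:
(a) a = 50 Gm
(b) e = 0.6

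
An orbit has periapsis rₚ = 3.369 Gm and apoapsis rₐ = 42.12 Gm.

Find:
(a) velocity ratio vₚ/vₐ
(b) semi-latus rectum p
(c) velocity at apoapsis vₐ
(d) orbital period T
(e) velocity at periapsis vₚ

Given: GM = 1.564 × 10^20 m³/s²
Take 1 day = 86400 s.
rₚ = 3.369 Gm = 3.369 × 10^9 m
rₐ = 42.12 Gm = 4.212 × 10^10 m
GM = 1.564 × 10^20 m³/s²
a = (rₚ + rₐ)/2 = 2.27445 × 10^10 m
e = (rₐ − rₚ)/(rₐ + rₚ) = (3.8751 × 10^10) / (4.5489 × 10^10) = 0.851876
(a) vₚ/vₐ = rₐ/rₚ (angular momentum) = (4.212 × 10^10) / (3.369 × 10^9) = 12.5022 ≈ 12.5
(b) 1 − e² = 0.274307;  p = a(1 − e²) = 2.27445 × 10^10 × 0.274307 = 6.23897 × 10^9 m ≈ 6.239 Gm
(c) vₐ² = GM (2/rₐ − 1/a) = 1.564 × 10^20 × (4.74834 × 10^-11 − 4.39667 × 10^-11) = 5.50013 × 10^8 m²/s²;  vₐ = 23452.4 m/s ≈ 23.45 km/s
(d) a³ = 1.1766 × 10^31 m³;  T = 2π √(a³/GM) = 2π × 274281 s = 1.72336 × 10^6 s ≈ 19.95 days
(e) vₚ² = GM (2/rₚ − 1/a) = 1.564 × 10^20 × (5.93648 × 10^-10 − 4.39667 × 10^-11) = 8.59702 × 10^10 m²/s²;  vₚ = 293207 m/s ≈ 293.2 km/s

Final answer:
(a) velocity ratio vₚ/vₐ = 12.5
(b) semi-latus rectum p = 6.239 Gm
(c) velocity at apoapsis vₐ = 23.45 km/s
(d) orbital period T = 19.95 days
(e) velocity at periapsis vₚ = 293.2 km/s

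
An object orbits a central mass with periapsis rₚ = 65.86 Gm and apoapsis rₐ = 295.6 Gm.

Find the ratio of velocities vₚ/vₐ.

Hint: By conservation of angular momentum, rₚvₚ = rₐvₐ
rₚ = 65.86 Gm = 6.586 × 10^10 m
rₐ = 295.6 Gm = 2.956 × 10^11 m
rₚvₚ = rₐvₐ  ⇒  vₚ/vₐ = rₐ/rₚ
vₚ/vₐ = (2.956 × 10^11) / (6.586 × 10^10) = 4.48831

Final answer: vₚ/vₐ = 4.488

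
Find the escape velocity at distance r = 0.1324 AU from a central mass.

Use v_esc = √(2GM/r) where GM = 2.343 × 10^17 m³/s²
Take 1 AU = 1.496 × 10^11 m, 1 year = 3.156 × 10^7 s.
r = 0.1324 AU = 1.9807 × 10^10 m
GM = 2.343 × 10^17 m³/s²
2GM/r = 2 × (2.343 × 10^17) / (1.9807 × 10^10) = 2.36583 × 10^7 m²/s²
v_esc = √(2GM/r) = 4863.98 m/s ≈ 1.026 AU/year

Final answer: 1.026 AU/year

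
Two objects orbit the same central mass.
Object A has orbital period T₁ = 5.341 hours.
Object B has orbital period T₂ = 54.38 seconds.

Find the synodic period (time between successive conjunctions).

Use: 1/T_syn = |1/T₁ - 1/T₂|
T₁ = 5.341 hours = 19227.6 s
T₂ = 54.38 seconds
1/T₁ = 5.20086 × 10^-5 s⁻¹
1/T₂ = 0.0183891 s⁻¹
|1/T₁ − 1/T₂| = 0.0183371 s⁻¹
T_syn = 1 / |1/T₁ − 1/T₂| = 54.5342 s ≈ 54.53 seconds

Final answer: T_syn = 54.53 seconds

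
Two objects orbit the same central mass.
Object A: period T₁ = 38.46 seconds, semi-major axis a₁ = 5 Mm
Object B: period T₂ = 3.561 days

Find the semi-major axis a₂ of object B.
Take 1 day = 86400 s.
T₁ = 38.46 seconds
T₂ = 3.561 days = 307670 s
a₁ = 5 Mm = 5 × 10^6 m
Kepler's third law: (T₂/T₁)² = (a₂/a₁)³  ⇒  a₂ = a₁ (T₂/T₁)^(2/3)
T₂/T₁ = 7999.75
(T₂/T₁)^(2/3) = 399.992
a₂ = 5 × 10^6 m × 399.992 = 1.99996 × 10^9 m ≈ 2 Gm

Final answer: a₂ = 2 Gm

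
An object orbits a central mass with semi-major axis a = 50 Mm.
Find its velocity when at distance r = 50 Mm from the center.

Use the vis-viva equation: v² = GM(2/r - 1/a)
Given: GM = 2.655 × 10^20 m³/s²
a = 50 Mm = 5 × 10^7 m
r = 50 Mm = 5 × 10^7 m
GM = 2.655 × 10^20 m³/s²
2/r − 1/a = 4 × 10^-8 − 2 × 10^-8 = 2 × 10^-8 m⁻¹
v² = GM (2/r − 1/a) = 5.31 × 10^12 m²/s²
v = 2.30434 × 10^6 m/s ≈ 2304 km/s

Final answer: 2304 km/s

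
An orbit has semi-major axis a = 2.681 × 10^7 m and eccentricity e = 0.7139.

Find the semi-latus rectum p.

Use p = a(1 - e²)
a = 2.681 × 10^7 m
e = 0.7139,  e² = 0.509653,  1 − e² = 0.490347
p = a(1 − e²) = 2.681 × 10^7 m × 0.490347 = 1.31462 × 10^7 m ≈ 1.315 × 10^7 m

Final answer: p = 1.315 × 10^7 m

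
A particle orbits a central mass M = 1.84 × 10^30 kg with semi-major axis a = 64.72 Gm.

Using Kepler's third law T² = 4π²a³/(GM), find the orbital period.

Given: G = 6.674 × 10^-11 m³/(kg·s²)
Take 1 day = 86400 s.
M = 1.84 × 10^30 kg
GM = G × M = 6.674 × 10^-11 × 1.84 × 10^30 = 1.22802 × 10^20 m³/s²
a = 64.72 Gm = 6.472 × 10^10 m
a³ = 2.71091 × 10^32 m³
T = 2π √(a³/GM) = 2π √((2.71091 × 10^32) / (1.22802 × 10^20)) = 2π × 1.48578 × 10^6 s
T = 9.33546 × 10^6 s ≈ 108 days

Final answer: 108 days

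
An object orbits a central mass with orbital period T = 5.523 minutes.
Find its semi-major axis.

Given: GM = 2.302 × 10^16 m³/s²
T = 5.523 minutes = 331.38 s
GM = 2.302 × 10^16 m³/s²
Kepler's third law: a³ = GM T² / (4π²)
T² = 109813 s²
a³ = (2.302 × 10^16) × 109813 / (4π²) = 6.40322 × 10^19 m³
a = (a³)^(1/3) = 4.00067 × 10^6 m ≈ 4.001 Mm

Final answer: 4.001 Mm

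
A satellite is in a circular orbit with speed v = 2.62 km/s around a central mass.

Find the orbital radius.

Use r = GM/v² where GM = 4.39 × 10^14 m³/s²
v = 2.62 km/s = 2620 m/s
GM = 4.39 × 10^14 m³/s²
v² = 6.8644 × 10^6 m²/s²
r = GM/v² = (4.39 × 10^14) / (6.8644 × 10^6) = 6.39531 × 10^7 m ≈ 6.395 × 10^7 m

Final answer: 6.395 × 10^7 m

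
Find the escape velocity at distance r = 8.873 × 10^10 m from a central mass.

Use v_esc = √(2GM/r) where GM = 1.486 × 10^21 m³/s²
r = 8.873 × 10^10 m
GM = 1.486 × 10^21 m³/s²
2GM/r = 2 × (1.486 × 10^21) / (8.873 × 10^10) = 3.34949 × 10^10 m²/s²
v_esc = √(2GM/r) = 183016 m/s ≈ 183 km/s

Final answer: 183 km/s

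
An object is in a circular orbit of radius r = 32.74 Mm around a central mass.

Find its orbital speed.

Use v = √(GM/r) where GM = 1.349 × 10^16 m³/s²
r = 32.74 Mm = 3.274 × 10^7 m
GM = 1.349 × 10^16 m³/s²
GM/r = (1.349 × 10^16) / (3.274 × 10^7) = 4.12034 × 10^8 m²/s²
v = √(GM/r) = 20298.6 m/s ≈ 20.3 km/s

Final answer: 20.3 km/s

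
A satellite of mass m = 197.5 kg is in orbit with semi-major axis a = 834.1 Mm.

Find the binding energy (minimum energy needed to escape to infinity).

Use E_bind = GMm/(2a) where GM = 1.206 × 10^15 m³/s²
a = 834.1 Mm = 8.341 × 10^8 m
GM = 1.206 × 10^15 m³/s²
m = 197.5 kg
GMm = 1.206 × 10^15 × 197.5 = 2.38185 × 10^17 m³·kg/s²
2a = 1.6682 × 10^9 m
E_bind = GMm/(2a) = 1.4278 × 10^8 J ≈ 142.8 MJ

Final answer: 142.8 MJ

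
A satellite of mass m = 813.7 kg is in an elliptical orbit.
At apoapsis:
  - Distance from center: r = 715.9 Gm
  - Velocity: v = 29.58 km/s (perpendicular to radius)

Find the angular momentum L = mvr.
r = 715.9 Gm = 7.159 × 10^11 m
v = 29.58 km/s = 29580 m/s
vr = 29580 × 7.159 × 10^11 = 2.11763 × 10^16 m²/s
L = m × vr = 813.7 × 2.11763 × 10^16 = 1.72312 × 10^19 kg·m²/s ≈ 1.723 × 10^19 kg·m²/s

Final answer: L = 1.723 × 10^19 kg·m²/s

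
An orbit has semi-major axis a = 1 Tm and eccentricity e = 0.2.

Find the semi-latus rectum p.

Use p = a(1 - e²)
a = 1 Tm = 1 × 10^12 m
e = 0.2,  e² = 0.04,  1 − e² = 0.96
p = a(1 − e²) = 1 × 10^12 m × 0.96 = 9.6 × 10^11 m ≈ 960 Gm

Final answer: p = 960 Gm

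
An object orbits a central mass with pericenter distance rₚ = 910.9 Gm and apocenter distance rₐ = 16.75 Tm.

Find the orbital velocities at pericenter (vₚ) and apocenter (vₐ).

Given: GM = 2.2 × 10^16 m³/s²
rₚ = 910.9 Gm = 9.109 × 10^11 m
rₐ = 16.75 Tm = 1.675 × 10^13 m
GM = 2.2 × 10^16 m³/s²
a = (rₚ + rₐ)/2 = 8.83045 × 10^12 m
Vis-viva: v² = GM (2/r − 1/a)
vₚ² = 2.2 × 10^16 × (2.19563 × 10^-12 − 1.13245 × 10^-13) = 45812.5 m²/s²
vₚ = 214.039 m/s ≈ 214 m/s
vₐ² = 2.2 × 10^16 × (1.19403 × 10^-13 − 1.13245 × 10^-13) = 135.486 m²/s²
vₐ = 11.6399 m/s ≈ 11.64 m/s

Final answer: vₚ = 214 m/s, vₐ = 11.64 m/s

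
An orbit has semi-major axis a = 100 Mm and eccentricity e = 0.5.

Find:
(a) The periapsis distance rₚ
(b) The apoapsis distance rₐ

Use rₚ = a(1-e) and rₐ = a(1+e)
a = 100 Mm = 1 × 10^8 m
e = 0.5:  1 − e = 0.5,  1 + e = 1.5
(a) rₚ = a(1 − e) = 1 × 10^8 m × 0.5 = 5 × 10^7 m ≈ 50 Mm
(b) rₐ = a(1 + e) = 1 × 10^8 m × 1.5 = 1.5 × 10^8 m ≈ 150 Mm

Final answer:
(a) rₚ = 50 Mm
(b) rₐ = 150 Mm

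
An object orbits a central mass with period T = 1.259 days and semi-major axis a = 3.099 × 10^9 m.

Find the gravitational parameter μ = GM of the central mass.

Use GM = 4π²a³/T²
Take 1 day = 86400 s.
T = 1.259 days = 108778 s
a = 3.099 × 10^9 m
a³ = 2.97622 × 10^28 m³
T² = 1.18326 × 10^10 s²
GM = 4π² × (2.97622 × 10^28) / (1.18326 × 10^10) = 9.92991 × 10^19 m³/s²
GM ≈ 9.93 × 10^19 m³/s²

Final answer: GM = 9.93 × 10^19 m³/s²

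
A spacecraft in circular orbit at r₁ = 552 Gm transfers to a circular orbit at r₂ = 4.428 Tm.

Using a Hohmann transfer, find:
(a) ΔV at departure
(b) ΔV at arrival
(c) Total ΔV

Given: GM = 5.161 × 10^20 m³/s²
r₁ = 552 Gm = 5.52 × 10^11 m
r₂ = 4.428 Tm = 4.428 × 10^12 m
GM = 5.161 × 10^20 m³/s²
Transfer ellipse: a_t = (r₁ + r₂)/2 = 2.49 × 10^12 m
Circular speed at r₁: v₁ = √(GM/r₁) = 30577.2 m/s
Transfer speed at r₁ (periapsis): v₁ₜ = √(GM(2/r₁ − 1/a_t)) = 40775.7 m/s
(a) ΔV₁ = v₁ₜ − v₁ = 10198.5 m/s ≈ 10.2 km/s
Circular speed at r₂: v₂ = √(GM/r₂) = 10796 m/s
Transfer speed at r₂ (apoapsis): v₂ₜ = √(GM(2/r₂ − 1/a_t)) = 5083.15 m/s
(b) ΔV₂ = v₂ − v₂ₜ = 5712.86 m/s ≈ 5.713 km/s
(c) ΔV_total = ΔV₁ + ΔV₂ = 15911.4 m/s ≈ 15.91 km/s

Final answer:
(a) ΔV₁ = 10.2 km/s
(b) ΔV₂ = 5.713 km/s
(c) ΔV_total = 15.91 km/s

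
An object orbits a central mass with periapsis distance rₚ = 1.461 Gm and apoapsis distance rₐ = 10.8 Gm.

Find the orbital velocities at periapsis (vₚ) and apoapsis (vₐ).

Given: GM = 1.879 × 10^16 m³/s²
rₚ = 1.461 Gm = 1.461 × 10^9 m
rₐ = 10.8 Gm = 1.08 × 10^10 m
GM = 1.879 × 10^16 m³/s²
a = (rₚ + rₐ)/2 = 6.1305 × 10^9 m
Vis-viva: v² = GM (2/r − 1/a)
vₚ² = 1.879 × 10^16 × (1.36893 × 10^-9 − 1.63119 × 10^-10) = 2.26571 × 10^7 m²/s²
vₚ = 4759.95 m/s ≈ 4.76 km/s
vₐ² = 1.879 × 10^16 × (1.85185 × 10^-10 − 1.63119 × 10^-10) = 414627 m²/s²
vₐ = 643.915 m/s ≈ 643.9 m/s

Final answer: vₚ = 4.76 km/s, vₐ = 643.9 m/s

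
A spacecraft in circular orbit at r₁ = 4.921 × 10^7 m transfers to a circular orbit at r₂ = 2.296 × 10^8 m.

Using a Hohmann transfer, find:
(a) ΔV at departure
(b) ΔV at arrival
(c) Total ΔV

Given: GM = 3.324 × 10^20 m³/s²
r₁ = 4.921 × 10^7 m
r₂ = 2.296 × 10^8 m
GM = 3.324 × 10^20 m³/s²
Transfer ellipse: a_t = (r₁ + r₂)/2 = 1.39405 × 10^8 m
Circular speed at r₁: v₁ = √(GM/r₁) = 2.59899 × 10^6 m/s
Transfer speed at r₁ (periapsis): v₁ₜ = √(GM(2/r₁ − 1/a_t)) = 3.33542 × 10^6 m/s
(a) ΔV₁ = v₁ₜ − v₁ = 736435 m/s ≈ 736.4 km/s
Circular speed at r₂: v₂ = √(GM/r₂) = 1.20322 × 10^6 m/s
Transfer speed at r₂ (apoapsis): v₂ₜ = √(GM(2/r₂ − 1/a_t)) = 714878 m/s
(b) ΔV₂ = v₂ − v₂ₜ = 488340 m/s ≈ 488.3 km/s
(c) ΔV_total = ΔV₁ + ΔV₂ = 1.22478 × 10^6 m/s ≈ 1225 km/s

Final answer:
(a) ΔV₁ = 736.4 km/s
(b) ΔV₂ = 488.3 km/s
(c) ΔV_total = 1225 km/s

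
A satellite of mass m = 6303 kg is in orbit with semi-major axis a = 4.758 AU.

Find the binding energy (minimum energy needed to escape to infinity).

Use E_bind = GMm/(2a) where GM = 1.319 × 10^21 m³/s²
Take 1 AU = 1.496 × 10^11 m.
a = 4.758 AU = 7.11797 × 10^11 m
GM = 1.319 × 10^21 m³/s²
m = 6303 kg
GMm = 1.319 × 10^21 × 6303 = 8.31366 × 10^24 m³·kg/s²
2a = 1.42359 × 10^12 m
E_bind = GMm/(2a) = 5.83991 × 10^12 J ≈ 5.84 TJ

Final answer: 5.84 TJ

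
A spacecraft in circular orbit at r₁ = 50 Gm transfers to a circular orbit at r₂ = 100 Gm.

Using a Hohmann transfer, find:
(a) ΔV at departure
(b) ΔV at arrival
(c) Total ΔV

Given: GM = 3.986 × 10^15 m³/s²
r₁ = 50 Gm = 5 × 10^10 m
r₂ = 100 Gm = 1 × 10^11 m
GM = 3.986 × 10^15 m³/s²
Transfer ellipse: a_t = (r₁ + r₂)/2 = 7.5 × 10^10 m
Circular speed at r₁: v₁ = √(GM/r₁) = 282.347 m/s
Transfer speed at r₁ (periapsis): v₁ₜ = √(GM(2/r₁ − 1/a_t)) = 326.027 m/s
(a) ΔV₁ = v₁ₜ − v₁ = 43.6793 m/s ≈ 43.68 m/s
Circular speed at r₂: v₂ = √(GM/r₂) = 199.65 m/s
Transfer speed at r₂ (apoapsis): v₂ₜ = √(GM(2/r₂ − 1/a_t)) = 163.013 m/s
(b) ΔV₂ = v₂ − v₂ₜ = 36.6364 m/s ≈ 36.64 m/s
(c) ΔV_total = ΔV₁ + ΔV₂ = 80.3157 m/s ≈ 80.32 m/s

Final answer:
(a) ΔV₁ = 43.68 m/s
(b) ΔV₂ = 36.64 m/s
(c) ΔV_total = 80.32 m/s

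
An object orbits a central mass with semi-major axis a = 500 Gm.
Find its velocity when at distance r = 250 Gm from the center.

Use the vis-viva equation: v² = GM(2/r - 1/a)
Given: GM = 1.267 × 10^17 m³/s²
a = 500 Gm = 5 × 10^11 m
r = 250 Gm = 2.5 × 10^11 m
GM = 1.267 × 10^17 m³/s²
2/r − 1/a = 8 × 10^-12 − 2 × 10^-12 = 6 × 10^-12 m⁻¹
v² = GM (2/r − 1/a) = 760200 m²/s²
v = 871.894 m/s ≈ 871.9 m/s

Final answer: 871.9 m/s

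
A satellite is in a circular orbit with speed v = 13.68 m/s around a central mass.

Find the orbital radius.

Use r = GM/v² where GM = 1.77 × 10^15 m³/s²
v = 13.68 m/s
GM = 1.77 × 10^15 m³/s²
v² = 187.142 m²/s²
r = GM/v² = (1.77 × 10^15) / 187.142 = 9.45804 × 10^12 m ≈ 9.458 Tm

Final answer: 9.458 Tm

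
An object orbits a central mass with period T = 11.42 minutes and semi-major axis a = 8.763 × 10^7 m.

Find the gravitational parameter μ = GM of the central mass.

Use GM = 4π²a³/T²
T = 11.42 minutes = 685.2 s
a = 8.763 × 10^7 m
a³ = 6.72912 × 10^23 m³
T² = 469499 s²
GM = 4π² × (6.72912 × 10^23) / 469499 = 5.65827 × 10^19 m³/s²
GM ≈ 5.658 × 10^19 m³/s²

Final answer: GM = 5.658 × 10^19 m³/s²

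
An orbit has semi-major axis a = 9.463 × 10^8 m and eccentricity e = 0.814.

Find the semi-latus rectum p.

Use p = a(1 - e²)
a = 9.463 × 10^8 m
e = 0.814,  e² = 0.662596,  1 − e² = 0.337404
p = a(1 − e²) = 9.463 × 10^8 m × 0.337404 = 3.19285 × 10^8 m ≈ 3.193 × 10^8 m

Final answer: p = 3.193 × 10^8 m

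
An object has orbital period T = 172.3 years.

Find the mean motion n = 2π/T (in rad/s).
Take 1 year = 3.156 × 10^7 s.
T = 172.3 years = 5.43779 × 10^9 s
n = 2π / (5.43779 × 10^9 s) = 1.15547 × 10^-9 rad/s ≈ 1.155 × 10^-9 rad/s

Final answer: n = 1.155 × 10^-9 rad/s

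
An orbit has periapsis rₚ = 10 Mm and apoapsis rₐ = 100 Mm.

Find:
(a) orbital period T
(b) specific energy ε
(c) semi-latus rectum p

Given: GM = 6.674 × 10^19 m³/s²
rₚ = 10 Mm = 1 × 10^7 m
rₐ = 100 Mm = 1 × 10^8 m
GM = 6.674 × 10^19 m³/s²
a = (rₚ + rₐ)/2 = 5.5 × 10^7 m
e = (rₐ − rₚ)/(rₐ + rₚ) = (9 × 10^7) / (1.1 × 10^8) = 0.818182
(a) a³ = 1.66375 × 10^23 m³;  T = 2π √(a³/GM) = 2π × 49.9288 s = 313.712 s ≈ 5.229 minutes
(b) 2a = 1.1 × 10^8 m;  ε = −GM/(2a) = -6.06727 × 10^11 J/kg ≈ -606.7 GJ/kg
(c) 1 − e² = 0.330579;  p = a(1 − e²) = 5.5 × 10^7 × 0.330579 = 1.81818 × 10^7 m ≈ 18.18 Mm

Final answer:
(a) orbital period T = 5.229 minutes
(b) specific energy ε = -606.7 GJ/kg
(c) semi-latus rectum p = 18.18 Mm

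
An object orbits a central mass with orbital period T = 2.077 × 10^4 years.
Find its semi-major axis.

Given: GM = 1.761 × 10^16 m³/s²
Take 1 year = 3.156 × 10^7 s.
T = 2.077 × 10^4 years = 6.55501 × 10^11 s
GM = 1.761 × 10^16 m³/s²
Kepler's third law: a³ = GM T² / (4π²)
T² = 4.29682 × 10^23 s²
a³ = (1.761 × 10^16) × (4.29682 × 10^23) / (4π²) = 1.91667 × 10^38 m³
a = (a³)^(1/3) = 5.76566 × 10^12 m ≈ 5.766 Tm

Final answer: 5.766 Tm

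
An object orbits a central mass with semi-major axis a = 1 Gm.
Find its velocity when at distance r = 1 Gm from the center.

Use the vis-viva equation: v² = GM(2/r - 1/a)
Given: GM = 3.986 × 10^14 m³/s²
a = 1 Gm = 1 × 10^9 m
r = 1 Gm = 1 × 10^9 m
GM = 3.986 × 10^14 m³/s²
2/r − 1/a = 2 × 10^-9 − 1 × 10^-9 = 1 × 10^-9 m⁻¹
v² = GM (2/r − 1/a) = 398600 m²/s²
v = 631.348 m/s ≈ 631.3 m/s

Final answer: 631.3 m/s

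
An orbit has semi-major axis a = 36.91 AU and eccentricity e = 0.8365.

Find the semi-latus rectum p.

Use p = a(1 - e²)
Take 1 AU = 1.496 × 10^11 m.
a = 36.91 AU = 5.52174 × 10^12 m
e = 0.8365,  e² = 0.699732,  1 − e² = 0.300268
p = a(1 − e²) = 5.52174 × 10^12 m × 0.300268 = 1.658 × 10^12 m ≈ 11.08 AU

Final answer: p = 11.08 AU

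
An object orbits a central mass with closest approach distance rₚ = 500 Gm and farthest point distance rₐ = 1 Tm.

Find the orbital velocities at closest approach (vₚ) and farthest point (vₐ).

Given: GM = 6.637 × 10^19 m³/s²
rₚ = 500 Gm = 5 × 10^11 m
rₐ = 1 Tm = 1 × 10^12 m
GM = 6.637 × 10^19 m³/s²
a = (rₚ + rₐ)/2 = 7.5 × 10^11 m
Vis-viva: v² = GM (2/r − 1/a)
vₚ² = 6.637 × 10^19 × (4 × 10^-12 − 1.33333 × 10^-12) = 1.76987 × 10^8 m²/s²
vₚ = 13303.6 m/s ≈ 13.3 km/s
vₐ² = 6.637 × 10^19 × (2 × 10^-12 − 1.33333 × 10^-12) = 4.42467 × 10^7 m²/s²
vₐ = 6651.82 m/s ≈ 6.652 km/s

Final answer: vₚ = 13.3 km/s, vₐ = 6.652 km/s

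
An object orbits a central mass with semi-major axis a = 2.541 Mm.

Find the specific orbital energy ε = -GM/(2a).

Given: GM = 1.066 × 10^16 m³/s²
a = 2.541 Mm = 2.541 × 10^6 m
GM = 1.066 × 10^16 m³/s²
2a = 5.082 × 10^6 m
ε = −GM/(2a) = -2.0976 × 10^9 J/kg ≈ -2.098 GJ/kg

Final answer: -2.098 GJ/kg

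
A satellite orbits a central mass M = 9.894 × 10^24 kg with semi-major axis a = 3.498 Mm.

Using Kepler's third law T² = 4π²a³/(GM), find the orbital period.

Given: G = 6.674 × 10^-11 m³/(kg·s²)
M = 9.894 × 10^24 kg
GM = G × M = 6.674 × 10^-11 × 9.894 × 10^24 = 6.60326 × 10^14 m³/s²
a = 3.498 Mm = 3.498 × 10^6 m
a³ = 4.28015 × 10^19 m³
T = 2π √(a³/GM) = 2π √((4.28015 × 10^19) / (6.60326 × 10^14)) = 2π × 254.595 s
T = 1599.67 s ≈ 26.66 minutes

Final answer: 26.66 minutes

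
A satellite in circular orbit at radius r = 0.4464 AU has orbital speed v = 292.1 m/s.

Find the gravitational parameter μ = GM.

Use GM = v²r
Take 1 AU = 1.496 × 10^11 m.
r = 0.4464 AU = 6.67814 × 10^10 m
v = 292.1 m/s
v² = 85322.4 m²/s²
GM = v²r = 85322.4 × 6.67814 × 10^10 = 5.69795 × 10^15 m³/s²
GM ≈ 5.698 × 10^15 m³/s²

Final answer: GM = 5.698 × 10^15 m³/s²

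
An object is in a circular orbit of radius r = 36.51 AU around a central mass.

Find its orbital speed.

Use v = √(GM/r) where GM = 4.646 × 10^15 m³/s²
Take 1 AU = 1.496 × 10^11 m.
r = 36.51 AU = 5.4619 × 10^12 m
GM = 4.646 × 10^15 m³/s²
GM/r = (4.646 × 10^15) / (5.4619 × 10^12) = 850.62 m²/s²
v = √(GM/r) = 29.1654 m/s ≈ 29.17 m/s

Final answer: 29.17 m/s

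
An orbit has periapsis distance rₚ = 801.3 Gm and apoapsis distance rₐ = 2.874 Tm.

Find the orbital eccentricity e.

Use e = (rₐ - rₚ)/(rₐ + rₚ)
rₚ = 801.3 Gm = 8.013 × 10^11 m
rₐ = 2.874 Tm = 2.874 × 10^12 m
rₐ − rₚ = 2.0727 × 10^12 m
rₐ + rₚ = 3.6753 × 10^12 m
e = (rₐ − rₚ)/(rₐ + rₚ) = 0.563954

Final answer: e = 0.564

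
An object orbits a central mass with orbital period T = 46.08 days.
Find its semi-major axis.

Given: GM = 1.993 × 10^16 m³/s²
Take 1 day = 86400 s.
T = 46.08 days = 3.98131 × 10^6 s
GM = 1.993 × 10^16 m³/s²
Kepler's third law: a³ = GM T² / (4π²)
T² = 1.58508 × 10^13 s²
a³ = (1.993 × 10^16) × (1.58508 × 10^13) / (4π²) = 8.00203 × 10^27 m³
a = (a³)^(1/3) = 2.00017 × 10^9 m ≈ 2 Gm

Final answer: 2 Gm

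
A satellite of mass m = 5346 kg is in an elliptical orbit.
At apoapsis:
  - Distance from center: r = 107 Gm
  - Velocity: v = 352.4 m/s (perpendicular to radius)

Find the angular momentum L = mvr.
r = 107 Gm = 1.07 × 10^11 m
v = 352.4 m/s
vr = 352.4 × 1.07 × 10^11 = 3.77068 × 10^13 m²/s
L = m × vr = 5346 × 3.77068 × 10^13 = 2.01581 × 10^17 kg·m²/s ≈ 2.016 × 10^17 kg·m²/s

Final answer: L = 2.016 × 10^17 kg·m²/s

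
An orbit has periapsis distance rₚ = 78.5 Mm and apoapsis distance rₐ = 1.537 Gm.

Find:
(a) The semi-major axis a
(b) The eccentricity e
rₚ = 78.5 Mm = 7.85 × 10^7 m
rₐ = 1.537 Gm = 1.537 × 10^9 m
(a) a = (rₚ + rₐ)/2 = 8.0775 × 10^8 m ≈ 807.8 Mm
(b) e = (rₐ − rₚ)/(rₐ + rₚ) = (1.4585 × 10^9) / (1.6155 × 10^9) = 0.902816

Final answer:
(a) a = 807.8 Mm
(b) e = 0.9028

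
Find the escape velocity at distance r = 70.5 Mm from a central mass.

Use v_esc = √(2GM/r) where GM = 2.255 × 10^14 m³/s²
r = 70.5 Mm = 7.05 × 10^7 m
GM = 2.255 × 10^14 m³/s²
2GM/r = 2 × (2.255 × 10^14) / (7.05 × 10^7) = 6.39716 × 10^6 m²/s²
v_esc = √(2GM/r) = 2529.26 m/s ≈ 2.529 km/s

Final answer: 2.529 km/s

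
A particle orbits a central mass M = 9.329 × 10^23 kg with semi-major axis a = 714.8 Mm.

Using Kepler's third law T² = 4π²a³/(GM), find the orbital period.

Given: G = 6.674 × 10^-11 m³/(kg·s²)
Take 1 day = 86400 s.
M = 9.329 × 10^23 kg
GM = G × M = 6.674 × 10^-11 × 9.329 × 10^23 = 6.22617 × 10^13 m³/s²
a = 714.8 Mm = 7.148 × 10^8 m
a³ = 3.65219 × 10^26 m³
T = 2π √(a³/GM) = 2π √((3.65219 × 10^26) / (6.22617 × 10^13)) = 2π × 2.42196 × 10^6 s
T = 1.52176 × 10^7 s ≈ 176.1 days

Final answer: 176.1 days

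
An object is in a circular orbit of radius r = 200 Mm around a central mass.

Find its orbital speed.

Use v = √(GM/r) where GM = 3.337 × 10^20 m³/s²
r = 200 Mm = 2 × 10^8 m
GM = 3.337 × 10^20 m³/s²
GM/r = (3.337 × 10^20) / (2 × 10^8) = 1.6685 × 10^12 m²/s²
v = √(GM/r) = 1.2917 × 10^6 m/s ≈ 1292 km/s

Final answer: 1292 km/s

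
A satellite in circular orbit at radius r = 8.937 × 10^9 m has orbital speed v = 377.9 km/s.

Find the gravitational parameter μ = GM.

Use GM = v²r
r = 8.937 × 10^9 m
v = 377.9 km/s = 377900 m/s
v² = 1.42808 × 10^11 m²/s²
GM = v²r = 1.42808 × 10^11 × 8.937 × 10^9 = 1.27628 × 10^21 m³/s²
GM ≈ 1.276 × 10^21 m³/s²

Final answer: GM = 1.276 × 10^21 m³/s²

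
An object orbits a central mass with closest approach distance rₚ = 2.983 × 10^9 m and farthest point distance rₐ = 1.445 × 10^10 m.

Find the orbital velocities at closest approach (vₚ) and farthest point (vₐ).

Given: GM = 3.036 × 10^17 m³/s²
rₚ = 2.983 × 10^9 m
rₐ = 1.445 × 10^10 m
GM = 3.036 × 10^17 m³/s²
a = (rₚ + rₐ)/2 = 8.7165 × 10^9 m
Vis-viva: v² = GM (2/r − 1/a)
vₚ² = 3.036 × 10^17 × (6.70466 × 10^-10 − 1.14725 × 10^-10) = 1.68723 × 10^8 m²/s²
vₚ = 12989.3 m/s ≈ 12.99 km/s
vₐ² = 3.036 × 10^17 × (1.38408 × 10^-10 − 1.14725 × 10^-10) = 7.19027 × 10^6 m²/s²
vₐ = 2681.47 m/s ≈ 2.681 km/s

Final answer: vₚ = 12.99 km/s, vₐ = 2.681 km/s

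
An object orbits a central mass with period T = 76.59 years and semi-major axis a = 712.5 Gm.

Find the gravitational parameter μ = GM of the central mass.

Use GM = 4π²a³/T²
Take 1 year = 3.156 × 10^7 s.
T = 76.59 years = 2.41718 × 10^9 s
a = 712.5 Gm = 7.125 × 10^11 m
a³ = 3.61705 × 10^35 m³
T² = 5.84276 × 10^18 s²
GM = 4π² × (3.61705 × 10^35) / (5.84276 × 10^18) = 2.44397 × 10^18 m³/s²
GM ≈ 2.444 × 10^18 m³/s²

Final answer: GM = 2.444 × 10^18 m³/s²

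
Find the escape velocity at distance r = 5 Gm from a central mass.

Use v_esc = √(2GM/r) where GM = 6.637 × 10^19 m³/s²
r = 5 Gm = 5 × 10^9 m
GM = 6.637 × 10^19 m³/s²
2GM/r = 2 × (6.637 × 10^19) / (5 × 10^9) = 2.6548 × 10^10 m²/s²
v_esc = √(2GM/r) = 162936 m/s ≈ 162.9 km/s

Final answer: 162.9 km/s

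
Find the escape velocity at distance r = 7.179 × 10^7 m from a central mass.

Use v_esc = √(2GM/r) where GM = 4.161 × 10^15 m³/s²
r = 7.179 × 10^7 m
GM = 4.161 × 10^15 m³/s²
2GM/r = 2 × (4.161 × 10^15) / (7.179 × 10^7) = 1.15921 × 10^8 m²/s²
v_esc = √(2GM/r) = 10766.7 m/s ≈ 10.77 km/s

Final answer: 10.77 km/s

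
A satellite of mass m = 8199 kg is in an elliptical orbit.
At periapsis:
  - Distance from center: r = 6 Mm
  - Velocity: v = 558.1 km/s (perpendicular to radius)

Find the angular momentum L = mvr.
r = 6 Mm = 6 × 10^6 m
v = 558.1 km/s = 558100 m/s
vr = 558100 × 6 × 10^6 = 3.3486 × 10^12 m²/s
L = m × vr = 8199 × 3.3486 × 10^12 = 2.74552 × 10^16 kg·m²/s ≈ 2.746 × 10^16 kg·m²/s

Final answer: L = 2.746 × 10^16 kg·m²/s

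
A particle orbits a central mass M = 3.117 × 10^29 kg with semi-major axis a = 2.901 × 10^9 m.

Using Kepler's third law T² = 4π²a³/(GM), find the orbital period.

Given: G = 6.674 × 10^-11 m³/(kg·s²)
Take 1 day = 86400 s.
M = 3.117 × 10^29 kg
GM = G × M = 6.674 × 10^-11 × 3.117 × 10^29 = 2.08029 × 10^19 m³/s²
a = 2.901 × 10^9 m
a³ = 2.44142 × 10^28 m³
T = 2π √(a³/GM) = 2π √((2.44142 × 10^28) / (2.08029 × 10^19)) = 2π × 34257.8 s
T = 215248 s ≈ 2.491 days

Final answer: 2.491 days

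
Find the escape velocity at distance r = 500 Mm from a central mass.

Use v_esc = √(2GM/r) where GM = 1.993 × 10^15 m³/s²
r = 500 Mm = 5 × 10^8 m
GM = 1.993 × 10^15 m³/s²
2GM/r = 2 × (1.993 × 10^15) / (5 × 10^8) = 7.972 × 10^6 m²/s²
v_esc = √(2GM/r) = 2823.47 m/s ≈ 2.823 km/s

Final answer: 2.823 km/s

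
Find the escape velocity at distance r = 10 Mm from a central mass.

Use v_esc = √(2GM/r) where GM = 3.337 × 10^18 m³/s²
r = 10 Mm = 1 × 10^7 m
GM = 3.337 × 10^18 m³/s²
2GM/r = 2 × (3.337 × 10^18) / (1 × 10^7) = 6.674 × 10^11 m²/s²
v_esc = √(2GM/r) = 816946 m/s ≈ 816.9 km/s

Final answer: 816.9 km/s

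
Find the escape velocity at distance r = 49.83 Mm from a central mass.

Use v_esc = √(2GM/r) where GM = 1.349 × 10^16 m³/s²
r = 49.83 Mm = 4.983 × 10^7 m
GM = 1.349 × 10^16 m³/s²
2GM/r = 2 × (1.349 × 10^16) / (4.983 × 10^7) = 5.41441 × 10^8 m²/s²
v_esc = √(2GM/r) = 23268.9 m/s ≈ 23.27 km/s

Final answer: 23.27 km/s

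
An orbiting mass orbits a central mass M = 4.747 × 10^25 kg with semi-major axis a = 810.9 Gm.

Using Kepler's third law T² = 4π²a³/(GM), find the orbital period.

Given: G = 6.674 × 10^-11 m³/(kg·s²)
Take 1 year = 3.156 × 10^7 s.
M = 4.747 × 10^25 kg
GM = G × M = 6.674 × 10^-11 × 4.747 × 10^25 = 3.16815 × 10^15 m³/s²
a = 810.9 Gm = 8.109 × 10^11 m
a³ = 5.33214 × 10^35 m³
T = 2π √(a³/GM) = 2π √((5.33214 × 10^35) / (3.16815 × 10^15)) = 2π × 1.29732 × 10^10 s
T = 8.15132 × 10^10 s ≈ 2583 years

Final answer: 2583 years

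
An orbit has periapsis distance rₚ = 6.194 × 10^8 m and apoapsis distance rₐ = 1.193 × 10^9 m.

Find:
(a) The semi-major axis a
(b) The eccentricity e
rₚ = 6.194 × 10^8 m
rₐ = 1.193 × 10^9 m
(a) a = (rₚ + rₐ)/2 = 9.062 × 10^8 m ≈ 9.062 × 10^8 m
(b) e = (rₐ − rₚ)/(rₐ + rₚ) = (5.736 × 10^8) / (1.8124 × 10^9) = 0.316486

Final answer:
(a) a = 9.062 × 10^8 m
(b) e = 0.3165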